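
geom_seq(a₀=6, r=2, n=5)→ a_0 = 6*2^0 = 6
a_1 = 6*2^1 = 12
a_2 = 6*2^2 = 24
...
= [6, 12, 24, 48, 96]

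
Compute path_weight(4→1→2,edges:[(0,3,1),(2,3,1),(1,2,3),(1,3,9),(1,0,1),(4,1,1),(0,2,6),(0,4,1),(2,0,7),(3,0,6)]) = 4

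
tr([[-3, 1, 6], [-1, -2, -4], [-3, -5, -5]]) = diagonal: (-3) + (-2) + (-5)
= -10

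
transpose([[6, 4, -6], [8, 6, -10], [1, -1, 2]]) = [[6, 8, 1], [4, 6, -1], [-6, -10, 2]]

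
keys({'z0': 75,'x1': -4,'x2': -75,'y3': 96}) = ['z0', 'x1', 'x2', 'y3']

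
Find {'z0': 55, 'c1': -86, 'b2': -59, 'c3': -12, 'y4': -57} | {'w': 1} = {'z0': 55, 'c1': -86, 'b2': -59, 'c3': -12, 'y4': -57, 'w': 1}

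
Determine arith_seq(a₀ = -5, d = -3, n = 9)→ a_0 = -5 + 0*-3 = -5
a_1 = -5 + 1*-3 = -8
a_2 = -5 + 2*-3 = -11
...
= [-5, -8, -11, -14, -17, -20, -23, -26, -29]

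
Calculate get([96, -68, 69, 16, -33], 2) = 69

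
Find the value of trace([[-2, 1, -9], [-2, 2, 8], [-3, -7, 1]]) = 1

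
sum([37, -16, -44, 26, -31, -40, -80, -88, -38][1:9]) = -311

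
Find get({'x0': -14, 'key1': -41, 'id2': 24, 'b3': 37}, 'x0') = -14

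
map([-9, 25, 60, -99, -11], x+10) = [1, 35, 70, -89, -1]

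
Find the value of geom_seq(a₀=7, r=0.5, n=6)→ [7.0, 3.5, 1.75, 0.875, 0.4375, 0.21875]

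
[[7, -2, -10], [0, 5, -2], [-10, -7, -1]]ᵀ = [[7, 0, -10], [-2, 5, -7], [-10, -2, -1]]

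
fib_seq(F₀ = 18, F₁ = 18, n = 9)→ [18, 18, 36, 54, 90, 144, 234, 378, 612]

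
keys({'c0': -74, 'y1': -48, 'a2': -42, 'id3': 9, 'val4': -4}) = ['c0', 'y1', 'a2', 'id3', 'val4']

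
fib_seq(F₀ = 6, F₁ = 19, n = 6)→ [6, 19, 25, 44, 69, 113]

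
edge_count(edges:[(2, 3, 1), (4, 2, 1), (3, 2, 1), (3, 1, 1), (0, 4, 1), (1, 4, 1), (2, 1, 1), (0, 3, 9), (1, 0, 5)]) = 9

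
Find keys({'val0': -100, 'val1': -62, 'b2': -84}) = ['val0', 'val1', 'b2']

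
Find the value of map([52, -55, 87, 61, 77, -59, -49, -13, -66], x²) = [2704, 3025, 7569, 3721, 5929, 3481, 2401, 169, 4356]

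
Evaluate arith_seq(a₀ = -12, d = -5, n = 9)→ [-12, -17, -22, -27, -32, -37, -42, -47, -52]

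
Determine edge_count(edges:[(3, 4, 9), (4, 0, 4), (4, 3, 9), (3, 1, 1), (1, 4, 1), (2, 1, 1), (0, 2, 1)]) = 7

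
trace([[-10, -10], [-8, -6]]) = diagonal: (-10) + (-6)
= -16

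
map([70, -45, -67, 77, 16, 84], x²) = [4900, 2025, 4489, 5929, 256, 7056]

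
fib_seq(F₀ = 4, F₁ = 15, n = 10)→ [4, 15, 19, 34, 53, 87, 140, 227, 367, 594]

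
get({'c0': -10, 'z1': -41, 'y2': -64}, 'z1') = -41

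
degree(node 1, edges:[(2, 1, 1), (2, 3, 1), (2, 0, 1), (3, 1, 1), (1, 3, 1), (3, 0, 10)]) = 3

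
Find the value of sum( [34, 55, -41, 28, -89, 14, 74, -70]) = 5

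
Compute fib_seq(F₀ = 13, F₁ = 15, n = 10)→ [13, 15, 28, 43, 71, 114, 185, 299, 484, 783]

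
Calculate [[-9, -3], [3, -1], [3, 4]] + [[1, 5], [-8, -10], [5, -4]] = [[-8, 2], [-5, -11], [8, 0]]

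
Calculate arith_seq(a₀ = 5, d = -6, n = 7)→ a_0 = 5 + 0*-6 = 5
a_1 = 5 + 1*-6 = -1
a_2 = 5 + 2*-6 = -7
...
= [5, -1, -7, -13, -19, -25, -31]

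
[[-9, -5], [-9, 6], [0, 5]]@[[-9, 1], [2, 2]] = C[0][0] = (-9)*(-9) + (-5)*(2) = 71
C[0][1] = (-9)*(1) + (-5)*(2) = -19
C[1][0] = (-9)*(-9) + (6)*(2) = 93
C[1][1] = (-9)*(1) + (6)*(2) = 3
C[2][0] = (0)*(-9) + (5)*(2) = 10
C[2][1] = (0)*(1) + (5)*(2) = 10
= [[71, -19], [93, 3], [10, 10]]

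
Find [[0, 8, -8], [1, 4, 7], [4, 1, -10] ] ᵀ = [[0, 1, 4], [8, 4, 1], [-8, 7, -10]]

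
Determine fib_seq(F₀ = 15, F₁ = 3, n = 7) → [15, 3, 18, 21, 39, 60, 99]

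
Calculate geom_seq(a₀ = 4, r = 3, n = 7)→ a_0 = 4*3^0 = 4
a_1 = 4*3^1 = 12
a_2 = 4*3^2 = 36
...
= [4, 12, 36, 108, 324, 972, 2916]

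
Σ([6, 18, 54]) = 6 + 18 + 54
= 78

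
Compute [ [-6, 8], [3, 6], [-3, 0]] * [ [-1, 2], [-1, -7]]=[[-2, -68], [-9, -36], [3, -6]]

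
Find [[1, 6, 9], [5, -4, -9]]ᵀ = [[1, 5], [6, -4], [9, -9]]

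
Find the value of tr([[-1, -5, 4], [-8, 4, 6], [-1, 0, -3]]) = diagonal: (-1) + 4 + (-3)
= 0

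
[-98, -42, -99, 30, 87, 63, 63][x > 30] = keep x where x > 30: -98✗, -42✗, -99✗, 30✗, 87✓, 63✓, 63✓
= [87, 63, 63]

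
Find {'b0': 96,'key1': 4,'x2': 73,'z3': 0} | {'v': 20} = {'b0': 96, 'key1': 4, 'x2': 73, 'z3': 0, 'v': 20}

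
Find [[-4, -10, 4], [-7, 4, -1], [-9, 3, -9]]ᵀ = [[-4, -7, -9], [-10, 4, 3], [4, -1, -9]]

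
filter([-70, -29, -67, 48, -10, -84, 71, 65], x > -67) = [-29, 48, -10, 71, 65]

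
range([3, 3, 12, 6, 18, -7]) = 25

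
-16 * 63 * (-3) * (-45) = -136080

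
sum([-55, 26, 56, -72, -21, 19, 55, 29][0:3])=slice → [-55, 26, 56]
(-55) + 26 + 56
= 27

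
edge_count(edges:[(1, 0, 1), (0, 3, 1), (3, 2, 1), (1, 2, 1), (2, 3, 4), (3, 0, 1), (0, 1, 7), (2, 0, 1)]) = 8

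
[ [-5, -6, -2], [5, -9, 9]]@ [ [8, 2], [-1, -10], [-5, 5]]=[[-24, 40], [4, 145]]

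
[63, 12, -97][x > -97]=keep x where x > -97: 63✓, 12✓, -97✗
= [63, 12]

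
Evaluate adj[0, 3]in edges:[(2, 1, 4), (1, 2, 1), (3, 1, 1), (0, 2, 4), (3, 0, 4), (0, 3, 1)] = 1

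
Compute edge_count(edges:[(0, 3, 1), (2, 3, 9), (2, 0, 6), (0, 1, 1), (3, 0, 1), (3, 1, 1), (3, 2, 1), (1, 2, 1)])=8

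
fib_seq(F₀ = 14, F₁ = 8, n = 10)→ F_2 = F_1 + F_0 = 22
F_3 = F_2 + F_1 = 30
F_4 = F_3 + F_2 = 52
...
= [14, 8, 22, 30, 52, 82, 134, 216, 350, 566]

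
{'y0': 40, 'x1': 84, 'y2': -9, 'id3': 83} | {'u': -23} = {'y0': 40, 'x1': 84, 'y2': -9, 'id3': 83, 'u': -23}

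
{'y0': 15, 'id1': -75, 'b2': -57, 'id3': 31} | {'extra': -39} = {'y0': 15, 'id1': -75, 'b2': -57, 'id3': 31, 'extra': -39}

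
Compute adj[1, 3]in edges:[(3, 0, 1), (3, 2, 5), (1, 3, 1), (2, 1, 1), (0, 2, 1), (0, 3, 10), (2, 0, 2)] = 1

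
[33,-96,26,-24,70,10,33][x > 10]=keep x where x > 10: 33✓, -96✗, 26✓, -24✗, 70✓, 10✗, 33✓
= [33, 26, 70, 33]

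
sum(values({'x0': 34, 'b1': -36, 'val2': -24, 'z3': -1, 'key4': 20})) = -7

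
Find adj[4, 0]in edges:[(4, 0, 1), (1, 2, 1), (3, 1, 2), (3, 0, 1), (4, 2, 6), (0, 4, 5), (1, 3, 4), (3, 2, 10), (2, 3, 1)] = 1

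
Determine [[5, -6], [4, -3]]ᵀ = [[5, 4], [-6, -3]]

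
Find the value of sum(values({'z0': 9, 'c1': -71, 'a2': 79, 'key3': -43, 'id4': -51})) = -77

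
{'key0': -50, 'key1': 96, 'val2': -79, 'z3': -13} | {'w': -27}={'key0': -50, 'key1': 96, 'val2': -79, 'z3': -13, 'w': -27}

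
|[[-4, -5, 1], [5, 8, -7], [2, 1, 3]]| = 10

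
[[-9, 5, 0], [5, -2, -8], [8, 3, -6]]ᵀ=[[-9, 5, 8], [5, -2, 3], [0, -8, -6]]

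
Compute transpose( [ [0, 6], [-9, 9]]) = [[0, -9], [6, 9]]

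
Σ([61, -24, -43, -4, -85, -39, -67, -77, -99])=-377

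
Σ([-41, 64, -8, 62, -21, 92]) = 148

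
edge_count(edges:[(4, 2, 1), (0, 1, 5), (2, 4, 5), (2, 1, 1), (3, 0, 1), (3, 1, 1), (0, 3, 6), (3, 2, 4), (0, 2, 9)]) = 9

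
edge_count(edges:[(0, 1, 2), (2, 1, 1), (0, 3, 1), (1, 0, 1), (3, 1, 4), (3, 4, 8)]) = 6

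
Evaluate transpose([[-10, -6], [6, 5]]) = [[-10, 6], [-6, 5]]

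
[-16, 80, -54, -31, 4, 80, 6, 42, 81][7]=42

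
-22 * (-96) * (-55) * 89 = -10338240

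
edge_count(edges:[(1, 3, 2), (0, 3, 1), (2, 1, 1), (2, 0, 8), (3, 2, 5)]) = 5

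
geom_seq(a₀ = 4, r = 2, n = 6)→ a_0 = 4*2^0 = 4
a_1 = 4*2^1 = 8
a_2 = 4*2^2 = 16
...
= [4, 8, 16, 32, 64, 128]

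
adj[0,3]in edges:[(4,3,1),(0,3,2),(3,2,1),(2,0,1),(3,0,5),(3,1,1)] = 2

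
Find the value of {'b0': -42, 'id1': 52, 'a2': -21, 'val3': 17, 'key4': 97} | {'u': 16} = {'b0': -42, 'id1': 52, 'a2': -21, 'val3': 17, 'key4': 97, 'u': 16}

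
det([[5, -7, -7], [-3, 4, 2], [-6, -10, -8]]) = (1)*(5)*det([[4, 2], [-10, -8]]) + (-1)*(-7)*det([[-3, 2], [-6, -8]]) + (1)*(-7)*det([[-3, 4], [-6, -10]])
= -60 + 252 + -378
= -186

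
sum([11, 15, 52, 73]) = 11 + 15 + 52 + 73
= 151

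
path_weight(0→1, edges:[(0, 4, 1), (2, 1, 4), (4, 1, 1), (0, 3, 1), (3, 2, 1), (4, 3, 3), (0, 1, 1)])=w(0→1)=1
= 1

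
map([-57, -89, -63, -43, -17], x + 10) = -57+10=-47, -89+10=-79, -63+10=-53, -43+10=-33, -17+10=-7
= [-47, -79, -53, -33, -7]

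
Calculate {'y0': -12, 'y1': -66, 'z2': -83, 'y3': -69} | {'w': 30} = {'y0': -12, 'y1': -66, 'z2': -83, 'y3': -69, 'w': 30}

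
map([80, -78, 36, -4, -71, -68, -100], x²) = [6400, 6084, 1296, 16, 5041, 4624, 10000]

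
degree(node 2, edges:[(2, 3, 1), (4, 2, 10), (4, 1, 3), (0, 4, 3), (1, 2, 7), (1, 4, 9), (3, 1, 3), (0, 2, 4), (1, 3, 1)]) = incident: (2,3), (4,2), (1,2), (0,2)
= 4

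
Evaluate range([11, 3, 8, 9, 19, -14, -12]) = 33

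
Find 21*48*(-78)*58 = -4560192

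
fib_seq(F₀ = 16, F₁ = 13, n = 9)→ F_2 = F_1 + F_0 = 29
F_3 = F_2 + F_1 = 42
F_4 = F_3 + F_2 = 71
...
= [16, 13, 29, 42, 71, 113, 184, 297, 481]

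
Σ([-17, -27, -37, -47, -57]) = (-17) + (-27) + (-37) + (-47) + (-57)
= -185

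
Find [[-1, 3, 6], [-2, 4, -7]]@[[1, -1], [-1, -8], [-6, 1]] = C[0][0] = (-1)*(1) + (3)*(-1) + (6)*(-6) = -40
C[0][1] = (-1)*(-1) + (3)*(-8) + (6)*(1) = -17
C[1][0] = (-2)*(1) + (4)*(-1) + (-7)*(-6) = 36
C[1][1] = (-2)*(-1) + (4)*(-8) + (-7)*(1) = -37
= [[-40, -17], [36, -37]]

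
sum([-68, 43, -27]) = (-68) + 43 + (-27)
= -52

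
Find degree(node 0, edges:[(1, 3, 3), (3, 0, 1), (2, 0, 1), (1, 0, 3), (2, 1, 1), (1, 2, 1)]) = 3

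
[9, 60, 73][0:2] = [9, 60]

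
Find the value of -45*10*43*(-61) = 1180350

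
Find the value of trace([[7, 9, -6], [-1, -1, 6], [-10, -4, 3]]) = 9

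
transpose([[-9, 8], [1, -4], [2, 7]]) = [[-9, 1, 2], [8, -4, 7]]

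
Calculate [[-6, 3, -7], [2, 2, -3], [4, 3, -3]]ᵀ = [[-6, 2, 4], [3, 2, 3], [-7, -3, -3]]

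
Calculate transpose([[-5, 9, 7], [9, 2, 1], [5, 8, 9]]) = [[-5, 9, 5], [9, 2, 8], [7, 1, 9]]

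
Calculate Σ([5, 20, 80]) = 105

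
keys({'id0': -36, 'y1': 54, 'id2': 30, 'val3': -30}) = ['id0', 'y1', 'id2', 'val3']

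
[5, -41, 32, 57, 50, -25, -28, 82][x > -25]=[5, 32, 57, 50, 82]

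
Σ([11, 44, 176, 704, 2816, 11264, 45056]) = 60071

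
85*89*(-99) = -748935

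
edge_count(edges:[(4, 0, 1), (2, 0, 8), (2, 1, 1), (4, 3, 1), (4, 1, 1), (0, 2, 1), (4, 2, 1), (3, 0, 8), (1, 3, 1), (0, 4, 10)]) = 10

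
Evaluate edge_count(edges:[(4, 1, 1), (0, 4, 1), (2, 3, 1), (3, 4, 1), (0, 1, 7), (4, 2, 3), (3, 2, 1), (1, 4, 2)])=8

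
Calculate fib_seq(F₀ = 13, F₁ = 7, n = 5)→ [13, 7, 20, 27, 47]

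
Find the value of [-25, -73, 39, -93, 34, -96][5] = -96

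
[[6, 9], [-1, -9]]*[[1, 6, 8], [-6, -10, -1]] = C[0][0] = (6)*(1) + (9)*(-6) = -48
C[0][1] = (6)*(6) + (9)*(-10) = -54
C[0][2] = (6)*(8) + (9)*(-1) = 39
C[1][0] = (-1)*(1) + (-9)*(-6) = 53
C[1][1] = (-1)*(6) + (-9)*(-10) = 84
C[1][2] = (-1)*(8) + (-9)*(-1) = 1
= [[-48, -54, 39], [53, 84, 1]]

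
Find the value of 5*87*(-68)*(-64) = 1893120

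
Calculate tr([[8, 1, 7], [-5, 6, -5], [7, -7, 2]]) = diagonal: 8 + 6 + 2
= 16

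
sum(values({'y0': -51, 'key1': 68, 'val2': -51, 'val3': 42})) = 8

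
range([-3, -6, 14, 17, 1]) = 23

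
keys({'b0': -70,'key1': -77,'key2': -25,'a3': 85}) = ['b0', 'key1', 'key2', 'a3']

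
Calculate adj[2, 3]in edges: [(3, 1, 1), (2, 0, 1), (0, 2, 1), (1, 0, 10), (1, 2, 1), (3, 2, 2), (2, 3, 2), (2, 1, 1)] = 2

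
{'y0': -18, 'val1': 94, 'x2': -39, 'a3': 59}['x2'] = -39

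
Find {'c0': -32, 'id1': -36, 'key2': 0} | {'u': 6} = {'c0': -32, 'id1': -36, 'key2': 0, 'u': 6}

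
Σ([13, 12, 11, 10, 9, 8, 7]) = 13 + 12 + 11 + 10 + 9 + 8 + 7
= 70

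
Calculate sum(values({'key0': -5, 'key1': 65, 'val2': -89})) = (-5) + 65 + (-89)
= -29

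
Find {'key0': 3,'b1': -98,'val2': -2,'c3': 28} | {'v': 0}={'key0': 3, 'b1': -98, 'val2': -2, 'c3': 28, 'v': 0}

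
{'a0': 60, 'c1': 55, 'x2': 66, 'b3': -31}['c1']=55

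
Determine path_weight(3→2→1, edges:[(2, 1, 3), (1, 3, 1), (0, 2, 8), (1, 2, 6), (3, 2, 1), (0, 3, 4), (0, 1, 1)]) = w(3→2)=1 + w(2→1)=3
= 4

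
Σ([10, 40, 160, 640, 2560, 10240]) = 13650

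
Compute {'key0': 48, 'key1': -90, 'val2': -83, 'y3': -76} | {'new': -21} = {'key0': 48, 'key1': -90, 'val2': -83, 'y3': -76, 'new': -21}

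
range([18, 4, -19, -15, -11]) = 37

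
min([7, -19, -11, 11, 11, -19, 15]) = -19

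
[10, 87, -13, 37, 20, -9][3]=37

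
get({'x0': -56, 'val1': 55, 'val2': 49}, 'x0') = -56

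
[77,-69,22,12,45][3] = 12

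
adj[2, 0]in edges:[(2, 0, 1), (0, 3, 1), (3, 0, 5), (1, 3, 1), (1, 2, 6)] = 1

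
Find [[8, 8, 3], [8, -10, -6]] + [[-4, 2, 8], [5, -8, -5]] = [[4, 10, 11], [13, -18, -11]]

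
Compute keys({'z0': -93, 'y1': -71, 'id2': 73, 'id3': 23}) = ['z0', 'y1', 'id2', 'id3']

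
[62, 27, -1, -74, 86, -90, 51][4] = 86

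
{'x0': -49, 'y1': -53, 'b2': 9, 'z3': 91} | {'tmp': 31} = {'x0': -49, 'y1': -53, 'b2': 9, 'z3': 91, 'tmp': 31}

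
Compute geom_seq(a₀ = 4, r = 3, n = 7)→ [4, 12, 36, 108, 324, 972, 2916]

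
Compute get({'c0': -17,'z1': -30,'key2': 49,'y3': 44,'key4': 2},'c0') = -17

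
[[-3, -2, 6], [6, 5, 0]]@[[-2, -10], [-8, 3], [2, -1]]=C[0][0] = (-3)*(-2) + (-2)*(-8) + (6)*(2) = 34
C[0][1] = (-3)*(-10) + (-2)*(3) + (6)*(-1) = 18
C[1][0] = (6)*(-2) + (5)*(-8) + (0)*(2) = -52
C[1][1] = (6)*(-10) + (5)*(3) + (0)*(-1) = -45
= [[34, 18], [-52, -45]]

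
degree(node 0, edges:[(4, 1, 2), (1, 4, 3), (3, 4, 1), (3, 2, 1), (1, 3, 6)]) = incident: none
= 0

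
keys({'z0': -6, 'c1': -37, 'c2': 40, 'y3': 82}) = ['z0', 'c1', 'c2', 'y3']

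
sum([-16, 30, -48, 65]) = (-16) + 30 + (-48) + 65
= 31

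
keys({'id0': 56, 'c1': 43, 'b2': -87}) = ['id0', 'c1', 'b2']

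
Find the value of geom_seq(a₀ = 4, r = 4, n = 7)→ [4, 16, 64, 256, 1024, 4096, 16384]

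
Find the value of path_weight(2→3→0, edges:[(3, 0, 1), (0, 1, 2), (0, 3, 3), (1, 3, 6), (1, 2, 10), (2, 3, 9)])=10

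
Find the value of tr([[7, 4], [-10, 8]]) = 15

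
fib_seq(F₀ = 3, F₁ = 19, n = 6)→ [3, 19, 22, 41, 63, 104]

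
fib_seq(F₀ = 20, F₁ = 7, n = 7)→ [20, 7, 27, 34, 61, 95, 156]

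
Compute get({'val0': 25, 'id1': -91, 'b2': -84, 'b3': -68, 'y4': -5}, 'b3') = -68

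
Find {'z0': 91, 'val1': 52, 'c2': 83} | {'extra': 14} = {'z0': 91, 'val1': 52, 'c2': 83, 'extra': 14}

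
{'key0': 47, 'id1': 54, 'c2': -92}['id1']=54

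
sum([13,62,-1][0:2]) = 75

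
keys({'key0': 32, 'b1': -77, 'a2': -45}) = ['key0', 'b1', 'a2']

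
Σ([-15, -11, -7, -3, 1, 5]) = (-15) + (-11) + (-7) + (-3) + 1 + 5
= -30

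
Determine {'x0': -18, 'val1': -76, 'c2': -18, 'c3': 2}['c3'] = 2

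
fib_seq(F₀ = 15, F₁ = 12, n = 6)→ [15, 12, 27, 39, 66, 105]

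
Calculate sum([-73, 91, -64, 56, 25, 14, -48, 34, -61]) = -26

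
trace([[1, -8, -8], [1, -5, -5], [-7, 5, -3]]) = -7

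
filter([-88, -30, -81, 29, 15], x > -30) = [29, 15]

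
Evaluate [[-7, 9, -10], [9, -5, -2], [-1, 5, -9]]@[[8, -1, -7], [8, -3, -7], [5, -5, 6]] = [[-34, 30, -74], [22, 16, -40], [-13, 31, -82]]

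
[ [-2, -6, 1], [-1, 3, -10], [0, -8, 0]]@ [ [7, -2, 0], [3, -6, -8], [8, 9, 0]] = [[-24, 49, 48], [-78, -106, -24], [-24, 48, 64]]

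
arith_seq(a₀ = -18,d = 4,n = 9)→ [-18, -14, -10, -6, -2, 2, 6, 10, 14]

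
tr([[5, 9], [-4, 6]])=11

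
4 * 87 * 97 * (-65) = -2194140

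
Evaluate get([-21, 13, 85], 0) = -21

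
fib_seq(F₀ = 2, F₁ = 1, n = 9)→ F_2 = F_1 + F_0 = 3
F_3 = F_2 + F_1 = 4
F_4 = F_3 + F_2 = 7
...
= [2, 1, 3, 4, 7, 11, 18, 29, 47]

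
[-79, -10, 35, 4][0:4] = [-79, -10, 35, 4]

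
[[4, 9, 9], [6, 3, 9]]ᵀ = [[4, 6], [9, 3], [9, 9]]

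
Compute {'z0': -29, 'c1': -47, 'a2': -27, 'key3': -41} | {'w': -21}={'z0': -29, 'c1': -47, 'a2': -27, 'key3': -41, 'w': -21}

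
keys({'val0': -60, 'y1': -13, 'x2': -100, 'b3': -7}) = ['val0', 'y1', 'x2', 'b3']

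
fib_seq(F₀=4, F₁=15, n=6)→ F_2 = F_1 + F_0 = 19
F_3 = F_2 + F_1 = 34
F_4 = F_3 + F_2 = 53
...
= [4, 15, 19, 34, 53, 87]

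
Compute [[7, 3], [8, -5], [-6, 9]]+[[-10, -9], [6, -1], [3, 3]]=[[-3, -6], [14, -6], [-3, 12]]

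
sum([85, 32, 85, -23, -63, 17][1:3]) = slice → [32, 85]
32 + 85
= 117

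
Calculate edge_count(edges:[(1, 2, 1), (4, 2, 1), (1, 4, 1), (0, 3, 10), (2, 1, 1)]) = 5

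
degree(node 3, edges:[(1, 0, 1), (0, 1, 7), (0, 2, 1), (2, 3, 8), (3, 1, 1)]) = incident: (2,3), (3,1)
= 2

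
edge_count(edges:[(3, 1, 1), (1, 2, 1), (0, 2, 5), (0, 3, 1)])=4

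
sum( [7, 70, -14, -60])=3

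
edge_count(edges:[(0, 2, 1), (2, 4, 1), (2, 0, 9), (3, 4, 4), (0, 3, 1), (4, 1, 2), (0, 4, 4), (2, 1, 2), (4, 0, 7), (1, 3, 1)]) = 10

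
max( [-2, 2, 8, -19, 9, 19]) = 19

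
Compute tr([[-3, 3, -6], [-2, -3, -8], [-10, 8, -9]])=diagonal: (-3) + (-3) + (-9)
= -15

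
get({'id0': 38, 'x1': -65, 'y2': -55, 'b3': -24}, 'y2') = -55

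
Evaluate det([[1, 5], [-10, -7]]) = (1)*(-7) - (5)*(-10)
= 43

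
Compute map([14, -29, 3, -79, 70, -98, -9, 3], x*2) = 14*2=28, -29*2=-58, 3*2=6, -79*2=-158, 70*2=140, -98*2=-196, -9*2=-18, 3*2=6
= [28, -58, 6, -158, 140, -196, -18, 6]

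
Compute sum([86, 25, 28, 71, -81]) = 86 + 25 + 28 + 71 + (-81)
= 129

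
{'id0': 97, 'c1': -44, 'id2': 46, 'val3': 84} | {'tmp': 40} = {'id0': 97, 'c1': -44, 'id2': 46, 'val3': 84, 'tmp': 40}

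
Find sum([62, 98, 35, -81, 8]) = 122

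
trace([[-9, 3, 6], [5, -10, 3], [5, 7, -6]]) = -25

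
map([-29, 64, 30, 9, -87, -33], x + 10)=[-19, 74, 40, 19, -77, -23]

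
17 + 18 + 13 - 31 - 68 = -51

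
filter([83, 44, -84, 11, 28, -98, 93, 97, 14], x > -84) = keep x where x > -84: 83✓, 44✓, -84✗, 11✓, 28✓, -98✗, 93✓, 97✓, 14✓
= [83, 44, 11, 28, 93, 97, 14]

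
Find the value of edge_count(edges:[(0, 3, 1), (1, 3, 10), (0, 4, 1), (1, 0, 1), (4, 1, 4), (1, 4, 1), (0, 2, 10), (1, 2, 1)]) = 8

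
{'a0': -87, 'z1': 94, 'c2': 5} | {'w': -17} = {'a0': -87, 'z1': 94, 'c2': 5, 'w': -17}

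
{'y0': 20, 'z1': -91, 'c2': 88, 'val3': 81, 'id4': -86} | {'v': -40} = {'y0': 20, 'z1': -91, 'c2': 88, 'val3': 81, 'id4': -86, 'v': -40}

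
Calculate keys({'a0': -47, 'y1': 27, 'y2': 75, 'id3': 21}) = ['a0', 'y1', 'y2', 'id3']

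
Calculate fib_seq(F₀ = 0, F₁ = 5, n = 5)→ F_2 = F_1 + F_0 = 5
F_3 = F_2 + F_1 = 10
F_4 = F_3 + F_2 = 15
= [0, 5, 5, 10, 15]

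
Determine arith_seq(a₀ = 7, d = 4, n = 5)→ a_0 = 7 + 0*4 = 7
a_1 = 7 + 1*4 = 11
a_2 = 7 + 2*4 = 15
...
= [7, 11, 15, 19, 23]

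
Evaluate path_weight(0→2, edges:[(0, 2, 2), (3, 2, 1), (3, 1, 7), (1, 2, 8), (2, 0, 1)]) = 2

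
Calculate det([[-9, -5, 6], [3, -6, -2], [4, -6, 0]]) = (1)*(-9)*det([[-6, -2], [-6, 0]]) + (-1)*(-5)*det([[3, -2], [4, 0]]) + (1)*(6)*det([[3, -6], [4, -6]])
= 108 + 40 + 36
= 184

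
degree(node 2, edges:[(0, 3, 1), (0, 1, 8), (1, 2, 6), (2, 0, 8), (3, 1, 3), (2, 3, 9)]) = 3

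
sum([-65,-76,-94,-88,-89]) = -412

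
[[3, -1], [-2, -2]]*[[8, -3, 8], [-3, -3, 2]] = [[27, -6, 22], [-10, 12, -20]]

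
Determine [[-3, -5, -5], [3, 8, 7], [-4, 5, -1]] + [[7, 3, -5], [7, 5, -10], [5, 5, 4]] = [[4, -2, -10], [10, 13, -3], [1, 10, 3]]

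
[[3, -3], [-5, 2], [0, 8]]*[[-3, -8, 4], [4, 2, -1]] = [[-21, -30, 15], [23, 44, -22], [32, 16, -8]]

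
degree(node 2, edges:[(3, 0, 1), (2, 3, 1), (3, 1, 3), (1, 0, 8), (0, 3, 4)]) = incident: (2,3)
= 1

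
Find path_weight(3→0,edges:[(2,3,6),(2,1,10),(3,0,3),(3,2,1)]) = 3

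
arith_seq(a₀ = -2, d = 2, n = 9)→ a_0 = -2 + 0*2 = -2
a_1 = -2 + 1*2 = 0
a_2 = -2 + 2*2 = 2
...
= [-2, 0, 2, 4, 6, 8, 10, 12, 14]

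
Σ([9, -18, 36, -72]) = 9 + -18 + 36 + -72
= -45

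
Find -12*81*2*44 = -85536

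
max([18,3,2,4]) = 18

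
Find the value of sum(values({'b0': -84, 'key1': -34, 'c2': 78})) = (-84) + (-34) + 78
= -40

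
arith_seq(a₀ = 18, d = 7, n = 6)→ a_0 = 18 + 0*7 = 18
a_1 = 18 + 1*7 = 25
a_2 = 18 + 2*7 = 32
...
= [18, 25, 32, 39, 46, 53]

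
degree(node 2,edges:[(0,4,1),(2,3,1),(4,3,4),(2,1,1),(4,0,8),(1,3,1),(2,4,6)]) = incident: (2,3), (2,1), (2,4)
= 3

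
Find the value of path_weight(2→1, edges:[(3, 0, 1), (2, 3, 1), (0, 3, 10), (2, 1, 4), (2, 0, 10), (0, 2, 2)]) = 4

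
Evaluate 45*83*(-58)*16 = -3466080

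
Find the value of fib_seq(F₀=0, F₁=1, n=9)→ [0, 1, 1, 2, 3, 5, 8, 13, 21]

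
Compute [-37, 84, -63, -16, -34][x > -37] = [84, -16, -34]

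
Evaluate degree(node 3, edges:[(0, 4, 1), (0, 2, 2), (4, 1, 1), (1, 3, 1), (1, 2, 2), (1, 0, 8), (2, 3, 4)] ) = incident: (1,3), (2,3)
= 2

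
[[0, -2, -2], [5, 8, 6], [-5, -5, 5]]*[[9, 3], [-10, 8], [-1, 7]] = [[22, -30], [-41, 121], [0, -20]]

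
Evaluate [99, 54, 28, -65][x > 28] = [99, 54]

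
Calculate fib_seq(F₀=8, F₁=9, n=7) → F_2 = F_1 + F_0 = 17
F_3 = F_2 + F_1 = 26
F_4 = F_3 + F_2 = 43
...
= [8, 9, 17, 26, 43, 69, 112]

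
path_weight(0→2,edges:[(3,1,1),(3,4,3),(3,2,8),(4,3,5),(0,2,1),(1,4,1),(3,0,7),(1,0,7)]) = 1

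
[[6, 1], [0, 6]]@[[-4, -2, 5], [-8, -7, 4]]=C[0][0] = (6)*(-4) + (1)*(-8) = -32
C[0][1] = (6)*(-2) + (1)*(-7) = -19
C[0][2] = (6)*(5) + (1)*(4) = 34
C[1][0] = (0)*(-4) + (6)*(-8) = -48
C[1][1] = (0)*(-2) + (6)*(-7) = -42
C[1][2] = (0)*(5) + (6)*(4) = 24
= [[-32, -19, 34], [-48, -42, 24]]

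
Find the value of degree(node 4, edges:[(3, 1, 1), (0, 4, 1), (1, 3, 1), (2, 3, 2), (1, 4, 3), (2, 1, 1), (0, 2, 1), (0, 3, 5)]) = incident: (0,4), (1,4)
= 2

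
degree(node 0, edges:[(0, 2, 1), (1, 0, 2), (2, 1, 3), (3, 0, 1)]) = incident: (0,2), (1,0), (3,0)
= 3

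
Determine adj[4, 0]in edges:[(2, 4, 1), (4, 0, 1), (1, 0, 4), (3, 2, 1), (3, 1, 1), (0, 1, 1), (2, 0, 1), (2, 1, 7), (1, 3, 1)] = 1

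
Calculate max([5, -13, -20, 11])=11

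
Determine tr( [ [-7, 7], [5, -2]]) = diagonal: (-7) + (-2)
= -9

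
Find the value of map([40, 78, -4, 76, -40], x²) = [1600, 6084, 16, 5776, 1600]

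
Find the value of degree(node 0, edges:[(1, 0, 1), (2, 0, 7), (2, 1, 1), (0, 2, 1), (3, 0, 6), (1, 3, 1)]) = incident: (1,0), (2,0), (0,2), (3,0)
= 4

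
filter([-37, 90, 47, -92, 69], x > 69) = keep x where x > 69: -37✗, 90✓, 47✗, -92✗, 69✗
= [90]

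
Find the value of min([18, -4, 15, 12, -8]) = -8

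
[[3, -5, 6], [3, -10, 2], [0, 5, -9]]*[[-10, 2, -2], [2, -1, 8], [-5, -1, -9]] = [[-70, 5, -100], [-60, 14, -104], [55, 4, 121]]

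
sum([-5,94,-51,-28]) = (-5) + 94 + (-51) + (-28)
= 10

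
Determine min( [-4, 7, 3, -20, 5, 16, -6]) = -20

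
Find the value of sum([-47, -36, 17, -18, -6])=(-47) + (-36) + 17 + (-18) + (-6)
= -90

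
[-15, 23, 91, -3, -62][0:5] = [-15, 23, 91, -3, -62]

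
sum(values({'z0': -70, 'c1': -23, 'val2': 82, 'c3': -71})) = (-70) + (-23) + 82 + (-71)
= -82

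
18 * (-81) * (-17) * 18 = 446148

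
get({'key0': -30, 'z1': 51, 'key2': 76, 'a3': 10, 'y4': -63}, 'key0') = -30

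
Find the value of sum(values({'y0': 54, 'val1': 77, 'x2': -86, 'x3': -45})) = 54 + 77 + (-86) + (-45)
= 0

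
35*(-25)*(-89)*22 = 1713250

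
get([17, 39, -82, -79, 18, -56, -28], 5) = -56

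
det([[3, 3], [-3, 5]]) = 24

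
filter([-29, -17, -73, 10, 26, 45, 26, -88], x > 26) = keep x where x > 26: -29✗, -17✗, -73✗, 10✗, 26✗, 45✓, 26✗, -88✗
= [45]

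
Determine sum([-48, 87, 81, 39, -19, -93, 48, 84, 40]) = (-48) + 87 + 81 + 39 + (-19) + (-93) + 48 + 84 + 40
= 219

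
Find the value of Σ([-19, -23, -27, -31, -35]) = -135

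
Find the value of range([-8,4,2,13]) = 21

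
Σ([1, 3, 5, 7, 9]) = 1 + 3 + 5 + 7 + 9
= 25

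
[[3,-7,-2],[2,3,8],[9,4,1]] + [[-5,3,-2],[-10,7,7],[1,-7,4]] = [[-2, -4, -4], [-8, 10, 15], [10, -3, 5]]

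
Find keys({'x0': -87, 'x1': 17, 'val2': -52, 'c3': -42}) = ['x0', 'x1', 'val2', 'c3']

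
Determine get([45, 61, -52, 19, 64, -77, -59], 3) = 19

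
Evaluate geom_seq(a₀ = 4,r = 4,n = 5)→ a_0 = 4*4^0 = 4
a_1 = 4*4^1 = 16
a_2 = 4*4^2 = 64
...
= [4, 16, 64, 256, 1024]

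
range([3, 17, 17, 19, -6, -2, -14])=33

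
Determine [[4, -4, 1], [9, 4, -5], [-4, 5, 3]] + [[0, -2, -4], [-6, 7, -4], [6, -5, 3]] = [[4, -6, -3], [3, 11, -9], [2, 0, 6]]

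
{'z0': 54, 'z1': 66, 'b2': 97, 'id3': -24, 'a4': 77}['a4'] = 77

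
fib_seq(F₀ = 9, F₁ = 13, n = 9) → F_2 = F_1 + F_0 = 22
F_3 = F_2 + F_1 = 35
F_4 = F_3 + F_2 = 57
...
= [9, 13, 22, 35, 57, 92, 149, 241, 390]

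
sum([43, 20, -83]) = -20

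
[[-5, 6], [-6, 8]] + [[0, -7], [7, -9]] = [[-5, -1], [1, -1]]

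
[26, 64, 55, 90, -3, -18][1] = 64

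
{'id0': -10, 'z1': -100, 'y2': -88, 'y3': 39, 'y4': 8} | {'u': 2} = {'id0': -10, 'z1': -100, 'y2': -88, 'y3': 39, 'y4': 8, 'u': 2}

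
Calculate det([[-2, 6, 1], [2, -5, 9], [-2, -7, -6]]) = (1)*(-2)*det([[-5, 9], [-7, -6]]) + (-1)*(6)*det([[2, 9], [-2, -6]]) + (1)*(1)*det([[2, -5], [-2, -7]])
= -186 + -36 + -24
= -246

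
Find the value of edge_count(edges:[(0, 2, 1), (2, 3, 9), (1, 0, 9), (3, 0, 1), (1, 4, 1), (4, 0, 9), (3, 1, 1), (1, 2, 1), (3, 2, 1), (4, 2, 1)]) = 10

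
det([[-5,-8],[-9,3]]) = (-5)*(3) - (-8)*(-9)
= -87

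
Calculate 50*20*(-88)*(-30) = 2640000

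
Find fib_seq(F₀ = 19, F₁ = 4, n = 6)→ [19, 4, 23, 27, 50, 77]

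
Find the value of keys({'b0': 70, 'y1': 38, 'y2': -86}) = ['b0', 'y1', 'y2']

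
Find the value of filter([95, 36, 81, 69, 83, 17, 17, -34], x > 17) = [95, 36, 81, 69, 83]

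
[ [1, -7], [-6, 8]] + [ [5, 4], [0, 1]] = [[6, -3], [-6, 9]]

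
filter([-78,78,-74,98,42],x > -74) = [78, 98, 42]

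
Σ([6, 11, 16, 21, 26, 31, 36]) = 6 + 11 + 16 + 21 + 26 + 31 + 36
= 147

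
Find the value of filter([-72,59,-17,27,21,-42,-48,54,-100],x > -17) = [59, 27, 21, 54]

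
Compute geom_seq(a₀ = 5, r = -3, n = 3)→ a_0 = 5*(-3)^0 = 5
a_1 = 5*(-3)^1 = -15
a_2 = 5*(-3)^2 = 45
= [5, -15, 45]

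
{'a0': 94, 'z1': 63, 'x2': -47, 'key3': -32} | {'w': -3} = {'a0': 94, 'z1': 63, 'x2': -47, 'key3': -32, 'w': -3}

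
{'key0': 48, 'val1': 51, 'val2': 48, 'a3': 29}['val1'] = 51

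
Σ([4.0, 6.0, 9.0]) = 4.0 + 6.0 + 9.0
= 19.0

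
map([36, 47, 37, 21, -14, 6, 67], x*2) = 36*2=72, 47*2=94, 37*2=74, 21*2=42, -14*2=-28, 6*2=12, 67*2=134
= [72, 94, 74, 42, -28, 12, 134]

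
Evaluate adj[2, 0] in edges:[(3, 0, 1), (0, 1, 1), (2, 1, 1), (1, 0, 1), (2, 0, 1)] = 1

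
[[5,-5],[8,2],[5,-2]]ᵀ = [[5, 8, 5], [-5, 2, -2]]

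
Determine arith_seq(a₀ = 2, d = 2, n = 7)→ a_0 = 2 + 0*2 = 2
a_1 = 2 + 1*2 = 4
a_2 = 2 + 2*2 = 6
...
= [2, 4, 6, 8, 10, 12, 14]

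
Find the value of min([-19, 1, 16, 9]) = -19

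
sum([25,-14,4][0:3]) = slice → [25, -14, 4]
25 + (-14) + 4
= 15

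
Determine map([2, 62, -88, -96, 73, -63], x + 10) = [12, 72, -78, -86, 83, -53]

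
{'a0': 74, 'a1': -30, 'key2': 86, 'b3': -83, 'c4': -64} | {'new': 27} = {'a0': 74, 'a1': -30, 'key2': 86, 'b3': -83, 'c4': -64, 'new': 27}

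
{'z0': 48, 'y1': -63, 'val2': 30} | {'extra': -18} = {'z0': 48, 'y1': -63, 'val2': 30, 'extra': -18}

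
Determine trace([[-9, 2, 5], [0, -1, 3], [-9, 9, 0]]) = diagonal: (-9) + (-1) + 0
= -10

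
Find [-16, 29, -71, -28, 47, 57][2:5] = [-71, -28, 47]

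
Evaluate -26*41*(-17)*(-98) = -1775956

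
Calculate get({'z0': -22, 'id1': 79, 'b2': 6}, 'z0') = -22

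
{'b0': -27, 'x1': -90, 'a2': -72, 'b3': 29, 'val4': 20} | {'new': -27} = {'b0': -27, 'x1': -90, 'a2': -72, 'b3': 29, 'val4': 20, 'new': -27}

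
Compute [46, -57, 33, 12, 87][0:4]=[46, -57, 33, 12]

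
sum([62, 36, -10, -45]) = 62 + 36 + (-10) + (-45)
= 43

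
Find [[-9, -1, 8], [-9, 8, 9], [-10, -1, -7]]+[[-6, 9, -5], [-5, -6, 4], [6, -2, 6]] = [[-15, 8, 3], [-14, 2, 13], [-4, -3, -1]]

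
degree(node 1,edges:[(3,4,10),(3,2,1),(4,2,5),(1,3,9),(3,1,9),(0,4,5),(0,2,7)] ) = 2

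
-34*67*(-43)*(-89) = -8717906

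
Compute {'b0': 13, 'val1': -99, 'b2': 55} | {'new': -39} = {'b0': 13, 'val1': -99, 'b2': 55, 'new': -39}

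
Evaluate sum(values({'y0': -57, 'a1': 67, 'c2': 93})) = 103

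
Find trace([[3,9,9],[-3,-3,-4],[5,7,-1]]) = diagonal: 3 + (-3) + (-1)
= -1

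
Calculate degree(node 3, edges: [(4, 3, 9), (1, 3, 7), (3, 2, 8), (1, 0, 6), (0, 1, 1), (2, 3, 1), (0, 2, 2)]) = incident: (4,3), (1,3), (3,2), (2,3)
= 4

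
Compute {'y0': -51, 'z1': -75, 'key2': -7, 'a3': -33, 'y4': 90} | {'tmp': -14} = {'y0': -51, 'z1': -75, 'key2': -7, 'a3': -33, 'y4': 90, 'tmp': -14}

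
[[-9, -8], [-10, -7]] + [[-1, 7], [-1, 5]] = [[-10, -1], [-11, -2]]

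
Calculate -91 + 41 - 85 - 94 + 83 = -146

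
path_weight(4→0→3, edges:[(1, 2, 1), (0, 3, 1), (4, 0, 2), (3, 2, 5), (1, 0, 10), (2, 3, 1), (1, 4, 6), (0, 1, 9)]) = 3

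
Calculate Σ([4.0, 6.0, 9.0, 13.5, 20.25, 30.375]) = 83.125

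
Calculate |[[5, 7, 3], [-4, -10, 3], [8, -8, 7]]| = (1)*(5)*det([[-10, 3], [-8, 7]]) + (-1)*(7)*det([[-4, 3], [8, 7]]) + (1)*(3)*det([[-4, -10], [8, -8]])
= -230 + 364 + 336
= 470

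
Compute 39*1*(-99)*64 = -247104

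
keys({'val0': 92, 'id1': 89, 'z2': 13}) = ['val0', 'id1', 'z2']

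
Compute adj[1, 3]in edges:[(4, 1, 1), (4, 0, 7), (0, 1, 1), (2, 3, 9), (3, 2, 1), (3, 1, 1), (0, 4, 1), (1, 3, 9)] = 9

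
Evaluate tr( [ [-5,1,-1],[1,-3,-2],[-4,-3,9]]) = diagonal: (-5) + (-3) + 9
= 1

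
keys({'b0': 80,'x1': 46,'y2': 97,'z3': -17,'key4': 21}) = ['b0', 'x1', 'y2', 'z3', 'key4']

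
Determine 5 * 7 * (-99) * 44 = -152460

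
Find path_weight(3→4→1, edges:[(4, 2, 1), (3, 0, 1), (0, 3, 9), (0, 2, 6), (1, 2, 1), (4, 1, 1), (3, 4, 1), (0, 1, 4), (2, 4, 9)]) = w(3→4)=1 + w(4→1)=1
= 2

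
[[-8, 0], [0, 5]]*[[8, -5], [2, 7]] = [[-64, 40], [10, 35]]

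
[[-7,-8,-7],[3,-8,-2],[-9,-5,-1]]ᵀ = [[-7, 3, -9], [-8, -8, -5], [-7, -2, -1]]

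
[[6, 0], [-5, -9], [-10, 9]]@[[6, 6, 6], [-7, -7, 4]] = [[36, 36, 36], [33, 33, -66], [-123, -123, -24]]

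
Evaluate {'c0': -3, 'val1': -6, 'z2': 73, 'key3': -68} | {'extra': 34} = {'c0': -3, 'val1': -6, 'z2': 73, 'key3': -68, 'extra': 34}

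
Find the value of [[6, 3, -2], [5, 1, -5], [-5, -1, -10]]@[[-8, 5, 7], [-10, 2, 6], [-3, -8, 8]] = C[0][0] = (6)*(-8) + (3)*(-10) + (-2)*(-3) = -72
C[0][1] = (6)*(5) + (3)*(2) + (-2)*(-8) = 52
C[0][2] = (6)*(7) + (3)*(6) + (-2)*(8) = 44
C[1][0] = (5)*(-8) + (1)*(-10) + (-5)*(-3) = -35
C[1][1] = (5)*(5) + (1)*(2) + (-5)*(-8) = 67
C[1][2] = (5)*(7) + (1)*(6) + (-5)*(8) = 1
... (3 more cells)
= [[-72, 52, 44], [-35, 67, 1], [80, 53, -121]]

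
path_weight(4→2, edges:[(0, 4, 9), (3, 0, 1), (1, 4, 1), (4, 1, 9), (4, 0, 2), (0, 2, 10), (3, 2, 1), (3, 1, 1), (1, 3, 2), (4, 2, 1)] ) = 1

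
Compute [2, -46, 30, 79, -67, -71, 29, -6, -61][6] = 29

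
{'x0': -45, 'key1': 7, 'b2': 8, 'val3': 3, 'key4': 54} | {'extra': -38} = {'x0': -45, 'key1': 7, 'b2': 8, 'val3': 3, 'key4': 54, 'extra': -38}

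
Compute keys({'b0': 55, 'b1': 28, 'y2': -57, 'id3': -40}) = ['b0', 'b1', 'y2', 'id3']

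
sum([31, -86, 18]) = -37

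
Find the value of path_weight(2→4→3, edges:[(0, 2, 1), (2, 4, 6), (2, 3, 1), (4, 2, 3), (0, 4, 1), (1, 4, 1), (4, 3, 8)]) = 14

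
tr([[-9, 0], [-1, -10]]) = diagonal: (-9) + (-10)
= -19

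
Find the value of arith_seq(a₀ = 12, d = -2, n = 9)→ [12, 10, 8, 6, 4, 2, 0, -2, -4]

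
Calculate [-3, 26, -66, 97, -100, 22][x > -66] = keep x where x > -66: -3✓, 26✓, -66✗, 97✓, -100✗, 22✓
= [-3, 26, 97, 22]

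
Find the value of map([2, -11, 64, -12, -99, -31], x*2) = 2*2=4, -11*2=-22, 64*2=128, -12*2=-24, -99*2=-198, -31*2=-62
= [4, -22, 128, -24, -198, -62]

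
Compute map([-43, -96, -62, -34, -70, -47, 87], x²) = (-43)²=1849, (-96)²=9216, (-62)²=3844, (-34)²=1156, (-70)²=4900, (-47)²=2209, (87)²=7569
= [1849, 9216, 3844, 1156, 4900, 2209, 7569]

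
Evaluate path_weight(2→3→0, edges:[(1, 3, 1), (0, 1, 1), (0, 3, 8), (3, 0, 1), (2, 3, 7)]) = 8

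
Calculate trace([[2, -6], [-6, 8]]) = 10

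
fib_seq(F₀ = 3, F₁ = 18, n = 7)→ F_2 = F_1 + F_0 = 21
F_3 = F_2 + F_1 = 39
F_4 = F_3 + F_2 = 60
...
= [3, 18, 21, 39, 60, 99, 159]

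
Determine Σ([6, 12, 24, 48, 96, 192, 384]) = 6 + 12 + 24 + 48 + 96 + 192 + 384
= 762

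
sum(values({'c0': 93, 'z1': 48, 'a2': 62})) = 93 + 48 + 62
= 203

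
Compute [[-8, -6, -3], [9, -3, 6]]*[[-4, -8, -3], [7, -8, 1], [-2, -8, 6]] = C[0][0] = (-8)*(-4) + (-6)*(7) + (-3)*(-2) = -4
C[0][1] = (-8)*(-8) + (-6)*(-8) + (-3)*(-8) = 136
C[0][2] = (-8)*(-3) + (-6)*(1) + (-3)*(6) = 0
C[1][0] = (9)*(-4) + (-3)*(7) + (6)*(-2) = -69
C[1][1] = (9)*(-8) + (-3)*(-8) + (6)*(-8) = -96
C[1][2] = (9)*(-3) + (-3)*(1) + (6)*(6) = 6
= [[-4, 136, 0], [-69, -96, 6]]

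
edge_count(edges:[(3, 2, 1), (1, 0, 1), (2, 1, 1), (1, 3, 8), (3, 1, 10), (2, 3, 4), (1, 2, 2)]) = 7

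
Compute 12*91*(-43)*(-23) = 1079988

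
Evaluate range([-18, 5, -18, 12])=30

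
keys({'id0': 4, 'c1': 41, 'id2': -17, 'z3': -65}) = ['id0', 'c1', 'id2', 'z3']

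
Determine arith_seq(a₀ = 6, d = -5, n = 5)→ [6, 1, -4, -9, -14]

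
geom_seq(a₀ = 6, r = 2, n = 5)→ a_0 = 6*2^0 = 6
a_1 = 6*2^1 = 12
a_2 = 6*2^2 = 24
...
= [6, 12, 24, 48, 96]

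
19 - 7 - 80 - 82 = -150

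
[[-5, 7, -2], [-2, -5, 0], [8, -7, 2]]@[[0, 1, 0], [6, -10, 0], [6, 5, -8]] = C[0][0] = (-5)*(0) + (7)*(6) + (-2)*(6) = 30
C[0][1] = (-5)*(1) + (7)*(-10) + (-2)*(5) = -85
C[0][2] = (-5)*(0) + (7)*(0) + (-2)*(-8) = 16
C[1][0] = (-2)*(0) + (-5)*(6) + (0)*(6) = -30
C[1][1] = (-2)*(1) + (-5)*(-10) + (0)*(5) = 48
C[1][2] = (-2)*(0) + (-5)*(0) + (0)*(-8) = 0
... (3 more cells)
= [[30, -85, 16], [-30, 48, 0], [-30, 88, -16]]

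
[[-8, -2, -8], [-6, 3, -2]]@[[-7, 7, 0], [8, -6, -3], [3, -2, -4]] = [[16, -28, 38], [60, -56, -1]]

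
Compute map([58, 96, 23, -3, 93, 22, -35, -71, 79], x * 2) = [116, 192, 46, -6, 186, 44, -70, -142, 158]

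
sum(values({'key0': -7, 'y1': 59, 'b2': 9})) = (-7) + 59 + 9
= 61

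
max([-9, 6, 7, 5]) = 7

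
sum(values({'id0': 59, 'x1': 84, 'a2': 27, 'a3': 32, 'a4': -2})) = 200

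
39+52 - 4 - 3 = 84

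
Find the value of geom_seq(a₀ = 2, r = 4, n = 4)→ a_0 = 2*4^0 = 2
a_1 = 2*4^1 = 8
a_2 = 2*4^2 = 32
...
= [2, 8, 32, 128]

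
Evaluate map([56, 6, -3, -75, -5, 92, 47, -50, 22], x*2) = [112, 12, -6, -150, -10, 184, 94, -100, 44]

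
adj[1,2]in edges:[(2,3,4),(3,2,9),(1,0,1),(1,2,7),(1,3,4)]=7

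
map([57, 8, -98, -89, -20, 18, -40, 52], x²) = (57)²=3249, (8)²=64, (-98)²=9604, (-89)²=7921, (-20)²=400, (18)²=324, (-40)²=1600, (52)²=2704
= [3249, 64, 9604, 7921, 400, 324, 1600, 2704]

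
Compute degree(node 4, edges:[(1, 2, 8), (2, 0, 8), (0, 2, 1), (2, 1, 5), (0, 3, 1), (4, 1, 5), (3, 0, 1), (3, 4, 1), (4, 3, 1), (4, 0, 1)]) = 4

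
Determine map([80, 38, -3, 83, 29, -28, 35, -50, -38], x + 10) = 80+10=90, 38+10=48, -3+10=7, 83+10=93, 29+10=39, -28+10=-18, 35+10=45, -50+10=-40, -38+10=-28
= [90, 48, 7, 93, 39, -18, 45, -40, -28]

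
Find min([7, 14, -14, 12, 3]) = -14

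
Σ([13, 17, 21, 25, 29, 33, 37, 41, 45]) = 13 + 17 + 21 + 25 + 29 + 33 + 37 + 41 + 45
= 261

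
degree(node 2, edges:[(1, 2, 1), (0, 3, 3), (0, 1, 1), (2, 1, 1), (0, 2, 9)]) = incident: (1,2), (2,1), (0,2)
= 3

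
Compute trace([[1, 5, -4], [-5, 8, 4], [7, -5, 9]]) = diagonal: 1 + 8 + 9
= 18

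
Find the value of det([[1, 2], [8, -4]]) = (1)*(-4) - (2)*(8)
= -20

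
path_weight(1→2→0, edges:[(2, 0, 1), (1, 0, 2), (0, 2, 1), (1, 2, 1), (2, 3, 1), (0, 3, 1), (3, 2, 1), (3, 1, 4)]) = w(1→2)=1 + w(2→0)=1
= 2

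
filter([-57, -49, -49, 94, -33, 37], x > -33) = [94, 37]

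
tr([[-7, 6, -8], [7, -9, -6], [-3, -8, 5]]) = diagonal: (-7) + (-9) + 5
= -11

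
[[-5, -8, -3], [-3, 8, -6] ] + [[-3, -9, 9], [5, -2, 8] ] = [[-8, -17, 6], [2, 6, 2]]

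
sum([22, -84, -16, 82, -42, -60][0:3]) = -78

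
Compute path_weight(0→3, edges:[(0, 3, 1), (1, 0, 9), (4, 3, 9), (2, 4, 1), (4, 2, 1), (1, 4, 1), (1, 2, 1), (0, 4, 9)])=w(0→3)=1
= 1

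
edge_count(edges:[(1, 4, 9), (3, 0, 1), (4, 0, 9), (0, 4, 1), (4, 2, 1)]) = 5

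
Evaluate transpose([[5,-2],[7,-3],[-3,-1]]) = [[5, 7, -3], [-2, -3, -1]]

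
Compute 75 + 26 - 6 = 95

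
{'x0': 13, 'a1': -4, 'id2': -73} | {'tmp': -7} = {'x0': 13, 'a1': -4, 'id2': -73, 'tmp': -7}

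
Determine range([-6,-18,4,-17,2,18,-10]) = 36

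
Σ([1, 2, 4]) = 1 + 2 + 4
= 7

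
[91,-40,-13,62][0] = 91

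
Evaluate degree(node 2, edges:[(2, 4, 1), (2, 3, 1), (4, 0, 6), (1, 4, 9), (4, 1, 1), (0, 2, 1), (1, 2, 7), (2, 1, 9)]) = 5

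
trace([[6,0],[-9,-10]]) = -4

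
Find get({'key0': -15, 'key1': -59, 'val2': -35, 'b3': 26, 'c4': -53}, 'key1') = -59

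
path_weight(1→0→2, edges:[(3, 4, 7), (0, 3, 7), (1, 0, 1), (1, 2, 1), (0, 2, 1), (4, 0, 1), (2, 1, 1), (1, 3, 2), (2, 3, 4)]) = 2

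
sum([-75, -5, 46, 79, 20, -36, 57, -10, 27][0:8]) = 76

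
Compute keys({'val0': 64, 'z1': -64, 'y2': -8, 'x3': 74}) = ['val0', 'z1', 'y2', 'x3']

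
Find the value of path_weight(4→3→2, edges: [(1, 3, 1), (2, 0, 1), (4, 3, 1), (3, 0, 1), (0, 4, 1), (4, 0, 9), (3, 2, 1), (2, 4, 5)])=2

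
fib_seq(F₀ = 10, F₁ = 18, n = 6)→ F_2 = F_1 + F_0 = 28
F_3 = F_2 + F_1 = 46
F_4 = F_3 + F_2 = 74
...
= [10, 18, 28, 46, 74, 120]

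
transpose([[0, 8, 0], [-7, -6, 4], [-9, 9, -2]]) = [[0, -7, -9], [8, -6, 9], [0, 4, -2]]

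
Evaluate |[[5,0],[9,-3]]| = -15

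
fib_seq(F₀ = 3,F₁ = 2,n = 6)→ F_2 = F_1 + F_0 = 5
F_3 = F_2 + F_1 = 7
F_4 = F_3 + F_2 = 12
...
= [3, 2, 5, 7, 12, 19]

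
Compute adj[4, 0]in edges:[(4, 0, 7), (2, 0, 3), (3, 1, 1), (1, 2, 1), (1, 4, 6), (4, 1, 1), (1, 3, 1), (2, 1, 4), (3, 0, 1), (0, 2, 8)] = 7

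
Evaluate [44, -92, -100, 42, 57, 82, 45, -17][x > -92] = [44, 42, 57, 82, 45, -17]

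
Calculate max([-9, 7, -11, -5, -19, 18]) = 18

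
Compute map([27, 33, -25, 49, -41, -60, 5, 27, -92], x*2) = [54, 66, -50, 98, -82, -120, 10, 54, -184]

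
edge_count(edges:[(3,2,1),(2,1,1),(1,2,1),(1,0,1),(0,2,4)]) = 5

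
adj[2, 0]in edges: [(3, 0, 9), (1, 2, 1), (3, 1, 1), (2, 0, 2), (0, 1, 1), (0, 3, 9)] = 2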